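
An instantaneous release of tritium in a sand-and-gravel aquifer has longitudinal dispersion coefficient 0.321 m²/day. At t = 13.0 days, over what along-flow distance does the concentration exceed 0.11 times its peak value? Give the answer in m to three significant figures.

The plume is Gaussian with σ = √(2Dt) = √(2 × 0.321 × 13.0) = 2.889 m.
C/C_peak = exp(−Δx²/(2σ²)) = 0.11 ⇒ Δx = σ·√(−2 ln 0.11) = 2.889 × 2.101 = 6.070 m.
Width = 2Δx = 12.1 m.

12.1 m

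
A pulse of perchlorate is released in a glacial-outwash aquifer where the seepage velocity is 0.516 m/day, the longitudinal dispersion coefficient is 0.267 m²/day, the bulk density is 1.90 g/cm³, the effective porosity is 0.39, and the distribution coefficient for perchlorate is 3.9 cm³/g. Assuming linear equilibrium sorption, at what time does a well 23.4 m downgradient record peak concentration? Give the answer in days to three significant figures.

Retardation factor R = 1 + ρ_b·K_d/n = 1 + 1.90 × 3.9/0.39 = 20.00.
Sorption retards both mechanisms: v_R = v/R = 0.02580 m/day, D_R = D/R = 0.01335 m²/day.
Peak time from v_R²t² + 2D_R t − x² = 0: t = (√(D_R² + v_R²x²) − D_R)/v_R².
√(D_R² + v_R²x²) = √(0.01335² + 0.02580² × 23.4²) = 0.6039; v_R² = 0.0006656.
t = (0.6039 − 0.01335)/0.0006656 = 887 days.

887 days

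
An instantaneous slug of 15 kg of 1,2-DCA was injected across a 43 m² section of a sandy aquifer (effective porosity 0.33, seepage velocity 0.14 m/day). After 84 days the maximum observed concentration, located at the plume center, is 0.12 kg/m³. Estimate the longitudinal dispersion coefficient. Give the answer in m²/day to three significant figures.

At the plume center C_max = M/(n_e·A·√(4πDt)), so D = M²/(4πt·(n_e·A·C_max)²).
n_e·A·C_max = 0.33 × 43 × 0.12 = 1.703 kg/m.
D = 15²/(4π × 84 × 1.703²) = 0.0735 m²/day.

0.0735 m²/day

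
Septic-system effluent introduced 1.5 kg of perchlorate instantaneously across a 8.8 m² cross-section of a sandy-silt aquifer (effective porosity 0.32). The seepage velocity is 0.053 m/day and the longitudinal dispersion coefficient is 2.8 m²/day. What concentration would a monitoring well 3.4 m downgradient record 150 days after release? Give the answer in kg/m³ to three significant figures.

For an instantaneous plane source, C(x,t) = M/(n_e·A·√(4πDt)) · exp(−(x−vt)²/(4Dt)), with n_e·A the pore (flow) area.
Plume center vt = 0.053 × 150 = 7.95 m, so the well at 3.4 m is 4.55 m upgradient of the peak.
√(4πDt) = 72.65 m, giving peak height M/(n_e·A·√(4πDt)) = 1.5/(0.32 × 8.8 × 72.65) = 0.007332 kg/m³.
(x−vt)²/(4Dt) = (-4.55)²/(4 × 2.8 × 150) = 0.01232; exp(−0.01232) = 0.9878.
C = 0.007332 × 0.9878 = 0.00724 kg/m³.

0.00724 kg/m³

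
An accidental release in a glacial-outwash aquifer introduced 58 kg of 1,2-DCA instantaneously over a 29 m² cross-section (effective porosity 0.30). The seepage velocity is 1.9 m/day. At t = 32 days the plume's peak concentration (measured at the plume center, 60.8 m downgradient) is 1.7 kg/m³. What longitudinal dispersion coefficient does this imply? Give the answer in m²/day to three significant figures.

0.0382 m²/day

At the plume center C_max = M/(n_e·A·√(4πDt)), so D = M²/(4πt·(n_e·A·C_max)²).
n_e·A·C_max = 0.30 × 29 × 1.7 = 14.79 kg/m.
D = 58²/(4π × 32 × 14.79²) = 0.0382 m²/day.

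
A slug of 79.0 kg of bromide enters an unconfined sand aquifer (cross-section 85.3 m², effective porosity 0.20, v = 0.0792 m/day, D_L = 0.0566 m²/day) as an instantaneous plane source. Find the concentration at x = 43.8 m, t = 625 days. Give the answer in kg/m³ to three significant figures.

For an instantaneous plane source, C(x,t) = M/(n_e·A·√(4πDt)) · exp(−(x−vt)²/(4Dt)), with n_e·A the pore (flow) area.
Plume center vt = 0.0792 × 625 = 49.5 m, so the well at 43.8 m is 5.7 m upgradient of the peak.
√(4πDt) = 21.08 m, giving peak height M/(n_e·A·√(4πDt)) = 79.0/(0.20 × 85.3 × 21.08) = 0.2197 kg/m³.
(x−vt)²/(4Dt) = (-5.7)²/(4 × 0.0566 × 625) = 0.2296; exp(−0.2296) = 0.7949.
C = 0.2197 × 0.7949 = 0.175 kg/m³.

0.175 kg/m³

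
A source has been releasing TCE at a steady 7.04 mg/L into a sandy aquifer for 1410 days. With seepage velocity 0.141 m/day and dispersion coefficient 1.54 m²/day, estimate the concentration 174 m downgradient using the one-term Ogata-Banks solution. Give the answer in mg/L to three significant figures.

For a continuous step input, C/C₀ ≈ ½·erfc((x−vt)/(2√(Dt))).
vt = 0.141 × 1410 = 198.81 m and 2√(Dt) = 2√(1.54 × 1410) = 93.20 m.
Argument (x−vt)/(2√(Dt)) = (174 − 198.81)/93.20 = -0.2662; ½·erfc(-0.2662) = 0.6467.
C = 7.04 × 0.6467 = 4.55 mg/L.

4.55 mg/L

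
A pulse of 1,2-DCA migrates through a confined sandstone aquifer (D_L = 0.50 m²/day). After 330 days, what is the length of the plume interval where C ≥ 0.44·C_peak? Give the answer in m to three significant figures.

46.6 m

The plume is Gaussian with σ = √(2Dt) = √(2 × 0.50 × 330) = 18.17 m.
C/C_peak = exp(−Δx²/(2σ²)) = 0.44 ⇒ Δx = σ·√(−2 ln 0.44) = 18.17 × 1.281 = 23.28 m.
Width = 2Δx = 46.6 m.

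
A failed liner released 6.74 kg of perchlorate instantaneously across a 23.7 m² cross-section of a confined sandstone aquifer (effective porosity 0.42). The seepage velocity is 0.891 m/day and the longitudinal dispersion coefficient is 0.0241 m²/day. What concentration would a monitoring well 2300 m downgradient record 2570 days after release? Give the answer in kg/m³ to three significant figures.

0.0160 kg/m³

For an instantaneous plane source, C(x,t) = M/(n_e·A·√(4πDt)) · exp(−(x−vt)²/(4Dt)), with n_e·A the pore (flow) area.
Plume center vt = 0.891 × 2570 = 2289.87 m, so the well at 2300 m is 10.13 m downgradient of the peak.
√(4πDt) = 27.90 m, giving peak height M/(n_e·A·√(4πDt)) = 6.74/(0.42 × 23.7 × 27.90) = 0.02427 kg/m³.
(x−vt)²/(4Dt) = (10.13)²/(4 × 0.0241 × 2570) = 0.4142; exp(−0.4142) = 0.6609.
C = 0.02427 × 0.6609 = 0.0160 kg/m³.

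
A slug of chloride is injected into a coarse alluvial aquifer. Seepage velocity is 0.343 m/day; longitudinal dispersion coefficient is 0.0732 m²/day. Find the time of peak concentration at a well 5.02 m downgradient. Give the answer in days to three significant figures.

14.0 days

For the 1D instantaneous-source solution, setting ∂C/∂t = 0 at fixed x gives v²t² + 2Dt − x² = 0, so t = (√(D² + v²x²) − D)/v².
√(D² + v²x²) = √(0.0732² + 0.343² × 5.02²) = 1.723; v² = 0.117649.
t = (1.723 − 0.0732)/0.117649 = 14.0 days (vs. the pure-advection estimate x/v = 14.6 d).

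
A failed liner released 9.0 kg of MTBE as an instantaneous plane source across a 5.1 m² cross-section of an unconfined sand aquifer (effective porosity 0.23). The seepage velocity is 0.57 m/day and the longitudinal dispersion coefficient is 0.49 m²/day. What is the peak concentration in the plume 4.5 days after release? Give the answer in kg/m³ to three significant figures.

The peak of an instantaneous 1D plume sits at x = vt; there the Gaussian factor is 1 and C_max = M/(n_e·A·√(4πDt)), where n_e·A is the pore area the mass is dissolved in.
√(4πDt) = √(4π × 0.49 × 4.5) = 5.264 m, so C_max = 9.0/(0.23 × 5.1 × 5.264) = 1.46 kg/m³.

1.46 kg/m³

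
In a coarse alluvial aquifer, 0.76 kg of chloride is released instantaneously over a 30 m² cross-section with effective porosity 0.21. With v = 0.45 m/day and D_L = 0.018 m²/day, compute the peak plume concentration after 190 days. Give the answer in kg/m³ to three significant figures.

0.0184 kg/m³

The peak of an instantaneous 1D plume sits at x = vt; there the Gaussian factor is 1 and C_max = M/(n_e·A·√(4πDt)), where n_e·A is the pore area the mass is dissolved in.
√(4πDt) = √(4π × 0.018 × 190) = 6.556 m, so C_max = 0.76/(0.21 × 30 × 6.556) = 0.0184 kg/m³.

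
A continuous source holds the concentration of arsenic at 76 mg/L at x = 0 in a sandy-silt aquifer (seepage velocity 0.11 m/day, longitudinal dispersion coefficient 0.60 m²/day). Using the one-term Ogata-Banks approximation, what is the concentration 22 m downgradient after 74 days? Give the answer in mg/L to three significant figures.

For a continuous step input, C/C₀ ≈ ½·erfc((x−vt)/(2√(Dt))).
vt = 0.11 × 74 = 8.14 m and 2√(Dt) = 2√(0.60 × 74) = 13.33 m.
Argument (x−vt)/(2√(Dt)) = (22 − 8.14)/13.33 = 1.040; ½·erfc(1.040) = 0.07068.
C = 76 × 0.07068 = 5.37 mg/L.

5.37 mg/L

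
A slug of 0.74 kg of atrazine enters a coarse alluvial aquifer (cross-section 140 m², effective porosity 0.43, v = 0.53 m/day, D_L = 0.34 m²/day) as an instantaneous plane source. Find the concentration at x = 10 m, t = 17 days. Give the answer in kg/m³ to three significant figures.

0.00138 kg/m³

For an instantaneous plane source, C(x,t) = M/(n_e·A·√(4πDt)) · exp(−(x−vt)²/(4Dt)), with n_e·A the pore (flow) area.
Plume center vt = 0.53 × 17 = 9.01 m, so the well at 10 m is 0.99 m downgradient of the peak.
√(4πDt) = 8.523 m, giving peak height M/(n_e·A·√(4πDt)) = 0.74/(0.43 × 140 × 8.523) = 0.001442 kg/m³.
(x−vt)²/(4Dt) = (0.99)²/(4 × 0.34 × 17) = 0.04239; exp(−0.04239) = 0.9585.
C = 0.001442 × 0.9585 = 0.00138 kg/m³.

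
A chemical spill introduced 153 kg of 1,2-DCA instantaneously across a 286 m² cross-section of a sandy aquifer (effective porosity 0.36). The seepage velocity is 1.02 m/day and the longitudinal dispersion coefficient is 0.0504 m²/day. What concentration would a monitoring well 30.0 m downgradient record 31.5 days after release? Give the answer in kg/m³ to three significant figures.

For an instantaneous plane source, C(x,t) = M/(n_e·A·√(4πDt)) · exp(−(x−vt)²/(4Dt)), with n_e·A the pore (flow) area.
Plume center vt = 1.02 × 31.5 = 32.13 m, so the well at 30.0 m is 2.13 m upgradient of the peak.
√(4πDt) = 4.467 m, giving peak height M/(n_e·A·√(4πDt)) = 153/(0.36 × 286 × 4.467) = 0.3327 kg/m³.
(x−vt)²/(4Dt) = (-2.13)²/(4 × 0.0504 × 31.5) = 0.7144; exp(−0.7144) = 0.4895.
C = 0.3327 × 0.4895 = 0.163 kg/m³.

0.163 kg/m³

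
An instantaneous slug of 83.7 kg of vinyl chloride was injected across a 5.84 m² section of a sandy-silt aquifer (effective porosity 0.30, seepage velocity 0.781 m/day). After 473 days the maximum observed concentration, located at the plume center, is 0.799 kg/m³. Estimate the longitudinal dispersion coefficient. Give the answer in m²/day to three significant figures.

0.601 m²/day

At the plume center C_max = M/(n_e·A·√(4πDt)), so D = M²/(4πt·(n_e·A·C_max)²).
n_e·A·C_max = 0.30 × 5.84 × 0.799 = 1.400 kg/m.
D = 83.7²/(4π × 473 × 1.400²) = 0.601 m²/day.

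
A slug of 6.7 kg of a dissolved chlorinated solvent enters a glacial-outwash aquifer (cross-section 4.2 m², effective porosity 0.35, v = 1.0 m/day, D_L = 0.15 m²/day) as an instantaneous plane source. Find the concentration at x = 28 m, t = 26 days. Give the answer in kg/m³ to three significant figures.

0.504 kg/m³

For an instantaneous plane source, C(x,t) = M/(n_e·A·√(4πDt)) · exp(−(x−vt)²/(4Dt)), with n_e·A the pore (flow) area.
Plume center vt = 1.0 × 26 = 26 m, so the well at 28 m is 2 m downgradient of the peak.
√(4πDt) = 7.001 m, giving peak height M/(n_e·A·√(4πDt)) = 6.7/(0.35 × 4.2 × 7.001) = 0.6510 kg/m³.
(x−vt)²/(4Dt) = (2)²/(4 × 0.15 × 26) = 0.2564; exp(−0.2564) = 0.7738.
C = 0.6510 × 0.7738 = 0.504 kg/m³.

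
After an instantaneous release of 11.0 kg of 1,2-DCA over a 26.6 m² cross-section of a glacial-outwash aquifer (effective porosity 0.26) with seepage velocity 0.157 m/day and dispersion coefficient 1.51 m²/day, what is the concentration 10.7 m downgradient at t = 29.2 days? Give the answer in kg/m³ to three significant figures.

For an instantaneous plane source, C(x,t) = M/(n_e·A·√(4πDt)) · exp(−(x−vt)²/(4Dt)), with n_e·A the pore (flow) area.
Plume center vt = 0.157 × 29.2 = 4.5844 m, so the well at 10.7 m is 6.1156 m downgradient of the peak.
√(4πDt) = 23.54 m, giving peak height M/(n_e·A·√(4πDt)) = 11.0/(0.26 × 26.6 × 23.54) = 0.06757 kg/m³.
(x−vt)²/(4Dt) = (6.1156)²/(4 × 1.51 × 29.2) = 0.2121; exp(−0.2121) = 0.8089.
C = 0.06757 × 0.8089 = 0.0547 kg/m³.

0.0547 kg/m³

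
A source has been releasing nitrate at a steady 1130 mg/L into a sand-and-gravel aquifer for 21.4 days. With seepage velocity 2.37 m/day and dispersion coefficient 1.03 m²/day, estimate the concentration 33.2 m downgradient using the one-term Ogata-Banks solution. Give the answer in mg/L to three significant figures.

For a continuous step input, C/C₀ ≈ ½·erfc((x−vt)/(2√(Dt))).
vt = 2.37 × 21.4 = 50.718 m and 2√(Dt) = 2√(1.03 × 21.4) = 9.390 m.
Argument (x−vt)/(2√(Dt)) = (33.2 − 50.718)/9.390 = -1.866; ½·erfc(-1.866) = 0.9958.
C = 1130 × 0.9958 = 1130 mg/L.

1130 mg/L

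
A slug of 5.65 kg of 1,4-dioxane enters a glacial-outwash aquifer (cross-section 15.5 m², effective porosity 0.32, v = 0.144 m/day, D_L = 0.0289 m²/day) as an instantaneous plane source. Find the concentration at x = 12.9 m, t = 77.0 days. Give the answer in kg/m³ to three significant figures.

0.149 kg/m³

For an instantaneous plane source, C(x,t) = M/(n_e·A·√(4πDt)) · exp(−(x−vt)²/(4Dt)), with n_e·A the pore (flow) area.
Plume center vt = 0.144 × 77.0 = 11.088 m, so the well at 12.9 m is 1.812 m downgradient of the peak.
√(4πDt) = 5.288 m, giving peak height M/(n_e·A·√(4πDt)) = 5.65/(0.32 × 15.5 × 5.288) = 0.2154 kg/m³.
(x−vt)²/(4Dt) = (1.812)²/(4 × 0.0289 × 77.0) = 0.3689; exp(−0.3689) = 0.6915.
C = 0.2154 × 0.6915 = 0.149 kg/m³.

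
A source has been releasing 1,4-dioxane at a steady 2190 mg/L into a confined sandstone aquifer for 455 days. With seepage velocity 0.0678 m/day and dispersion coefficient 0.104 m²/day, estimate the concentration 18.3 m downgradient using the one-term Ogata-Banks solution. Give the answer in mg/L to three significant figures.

For a continuous step input, C/C₀ ≈ ½·erfc((x−vt)/(2√(Dt))).
vt = 0.0678 × 455 = 30.849 m and 2√(Dt) = 2√(0.104 × 455) = 13.76 m.
Argument (x−vt)/(2√(Dt)) = (18.3 − 30.849)/13.76 = -0.9120; ½·erfc(-0.9120) = 0.9014.
C = 2190 × 0.9014 = 1970 mg/L.

1970 mg/L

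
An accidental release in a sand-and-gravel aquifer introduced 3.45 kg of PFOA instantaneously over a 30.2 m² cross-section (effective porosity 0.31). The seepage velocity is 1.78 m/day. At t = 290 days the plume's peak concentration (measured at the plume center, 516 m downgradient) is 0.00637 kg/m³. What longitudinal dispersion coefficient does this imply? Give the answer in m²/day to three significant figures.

At the plume center C_max = M/(n_e·A·√(4πDt)), so D = M²/(4πt·(n_e·A·C_max)²).
n_e·A·C_max = 0.31 × 30.2 × 0.00637 = 0.05964 kg/m.
D = 3.45²/(4π × 290 × 0.05964²) = 0.918 m²/day.

0.918 m²/day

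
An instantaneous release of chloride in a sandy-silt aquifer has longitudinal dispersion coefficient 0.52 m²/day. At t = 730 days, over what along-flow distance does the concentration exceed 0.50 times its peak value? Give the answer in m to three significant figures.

The plume is Gaussian with σ = √(2Dt) = √(2 × 0.52 × 730) = 27.55 m.
C/C_peak = exp(−Δx²/(2σ²)) = 0.50 ⇒ Δx = σ·√(−2 ln 0.50) = 27.55 × 1.177 = 32.43 m.
Width = 2Δx = 64.9 m.

64.9 m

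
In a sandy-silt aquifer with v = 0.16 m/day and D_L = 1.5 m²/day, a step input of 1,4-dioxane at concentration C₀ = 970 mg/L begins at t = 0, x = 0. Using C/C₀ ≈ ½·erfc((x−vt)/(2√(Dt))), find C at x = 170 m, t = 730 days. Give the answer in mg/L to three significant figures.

124 mg/L

For a continuous step input, C/C₀ ≈ ½·erfc((x−vt)/(2√(Dt))).
vt = 0.16 × 730 = 116.8 m and 2√(Dt) = 2√(1.5 × 730) = 66.18 m.
Argument (x−vt)/(2√(Dt)) = (170 − 116.8)/66.18 = 0.8039; ½·erfc(0.8039) = 0.1278.
C = 970 × 0.1278 = 124 mg/L.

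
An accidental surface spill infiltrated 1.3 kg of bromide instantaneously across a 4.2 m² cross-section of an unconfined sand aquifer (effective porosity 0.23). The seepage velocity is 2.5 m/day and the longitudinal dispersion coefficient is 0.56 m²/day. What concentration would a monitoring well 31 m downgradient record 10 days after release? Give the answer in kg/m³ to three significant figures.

For an instantaneous plane source, C(x,t) = M/(n_e·A·√(4πDt)) · exp(−(x−vt)²/(4Dt)), with n_e·A the pore (flow) area.
Plume center vt = 2.5 × 10 = 25 m, so the well at 31 m is 6 m downgradient of the peak.
√(4πDt) = 8.389 m, giving peak height M/(n_e·A·√(4πDt)) = 1.3/(0.23 × 4.2 × 8.389) = 0.1604 kg/m³.
(x−vt)²/(4Dt) = (6)²/(4 × 0.56 × 10) = 1.607; exp(−1.607) = 0.2005.
C = 0.1604 × 0.2005 = 0.0322 kg/m³.

0.0322 kg/m³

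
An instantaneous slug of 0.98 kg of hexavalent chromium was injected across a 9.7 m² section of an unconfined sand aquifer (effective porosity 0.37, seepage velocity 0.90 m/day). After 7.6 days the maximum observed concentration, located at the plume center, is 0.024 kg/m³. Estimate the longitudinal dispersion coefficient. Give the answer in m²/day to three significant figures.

1.36 m²/day

At the plume center C_max = M/(n_e·A·√(4πDt)), so D = M²/(4πt·(n_e·A·C_max)²).
n_e·A·C_max = 0.37 × 9.7 × 0.024 = 0.08614 kg/m.
D = 0.98²/(4π × 7.6 × 0.08614²) = 1.36 m²/day.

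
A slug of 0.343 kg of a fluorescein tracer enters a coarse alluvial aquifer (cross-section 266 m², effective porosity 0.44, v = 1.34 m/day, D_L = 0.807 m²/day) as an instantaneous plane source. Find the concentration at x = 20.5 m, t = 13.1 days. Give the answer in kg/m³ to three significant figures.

For an instantaneous plane source, C(x,t) = M/(n_e·A·√(4πDt)) · exp(−(x−vt)²/(4Dt)), with n_e·A the pore (flow) area.
Plume center vt = 1.34 × 13.1 = 17.554 m, so the well at 20.5 m is 2.946 m downgradient of the peak.
√(4πDt) = 11.53 m, giving peak height M/(n_e·A·√(4πDt)) = 0.343/(0.44 × 266 × 11.53) = 0.0002542 kg/m³.
(x−vt)²/(4Dt) = (2.946)²/(4 × 0.807 × 13.1) = 0.2052; exp(−0.2052) = 0.8145.
C = 0.0002542 × 0.8145 = 0.000207 kg/m³.

0.000207 kg/m³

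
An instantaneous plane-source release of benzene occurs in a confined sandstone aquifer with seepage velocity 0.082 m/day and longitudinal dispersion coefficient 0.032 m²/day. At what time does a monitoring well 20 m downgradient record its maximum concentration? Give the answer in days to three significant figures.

For the 1D instantaneous-source solution, setting ∂C/∂t = 0 at fixed x gives v²t² + 2Dt − x² = 0, so t = (√(D² + v²x²) − D)/v².
√(D² + v²x²) = √(0.032² + 0.082² × 20²) = 1.640; v² = 0.006724.
t = (1.640 − 0.032)/0.006724 = 239 days (vs. the pure-advection estimate x/v = 244 d).

239 days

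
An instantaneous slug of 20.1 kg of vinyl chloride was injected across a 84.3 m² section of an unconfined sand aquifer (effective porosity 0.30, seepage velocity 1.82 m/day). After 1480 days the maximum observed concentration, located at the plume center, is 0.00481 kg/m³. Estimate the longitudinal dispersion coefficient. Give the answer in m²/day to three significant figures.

1.47 m²/day

At the plume center C_max = M/(n_e·A·√(4πDt)), so D = M²/(4πt·(n_e·A·C_max)²).
n_e·A·C_max = 0.30 × 84.3 × 0.00481 = 0.1216 kg/m.
D = 20.1²/(4π × 1480 × 0.1216²) = 1.47 m²/day.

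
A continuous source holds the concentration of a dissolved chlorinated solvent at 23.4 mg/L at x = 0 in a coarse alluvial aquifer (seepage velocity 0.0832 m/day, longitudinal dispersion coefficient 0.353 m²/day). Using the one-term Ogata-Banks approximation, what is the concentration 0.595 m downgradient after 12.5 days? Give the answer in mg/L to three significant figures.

13.1 mg/L

For a continuous step input, C/C₀ ≈ ½·erfc((x−vt)/(2√(Dt))).
vt = 0.0832 × 12.5 = 1.04 m and 2√(Dt) = 2√(0.353 × 12.5) = 4.201 m.
Argument (x−vt)/(2√(Dt)) = (0.595 − 1.04)/4.201 = -0.1059; ½·erfc(-0.1059) = 0.5595.
C = 23.4 × 0.5595 = 13.1 mg/L.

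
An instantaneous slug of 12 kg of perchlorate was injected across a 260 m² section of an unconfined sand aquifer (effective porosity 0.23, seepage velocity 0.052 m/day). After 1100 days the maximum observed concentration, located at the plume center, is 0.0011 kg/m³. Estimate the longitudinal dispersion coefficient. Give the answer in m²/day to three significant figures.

2.41 m²/day

At the plume center C_max = M/(n_e·A·√(4πDt)), so D = M²/(4πt·(n_e·A·C_max)²).
n_e·A·C_max = 0.23 × 260 × 0.0011 = 0.06578 kg/m.
D = 12²/(4π × 1100 × 0.06578²) = 2.41 m²/day.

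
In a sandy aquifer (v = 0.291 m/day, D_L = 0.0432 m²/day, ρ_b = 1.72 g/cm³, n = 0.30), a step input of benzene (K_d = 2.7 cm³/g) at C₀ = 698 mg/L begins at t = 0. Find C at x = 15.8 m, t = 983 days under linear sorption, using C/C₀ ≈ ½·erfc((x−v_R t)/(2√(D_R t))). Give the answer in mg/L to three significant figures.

Retardation factor R = 1 + ρ_b·K_d/n = 1 + 1.72 × 2.7/0.30 = 16.48.
Sorption retards both mechanisms: v_R = v/R = 0.01766 m/day, D_R = D/R = 0.002621 m²/day.
v_R·t = 0.01766 × 983 = 17.35978 m; 2√(D_R t) = 3.210 m; argument = (15.8 − 17.35978)/3.210 = -0.4859.
C = C₀ × ½·erfc(-0.4859) = 698 × 0.7540 = 526 mg/L.

526 mg/L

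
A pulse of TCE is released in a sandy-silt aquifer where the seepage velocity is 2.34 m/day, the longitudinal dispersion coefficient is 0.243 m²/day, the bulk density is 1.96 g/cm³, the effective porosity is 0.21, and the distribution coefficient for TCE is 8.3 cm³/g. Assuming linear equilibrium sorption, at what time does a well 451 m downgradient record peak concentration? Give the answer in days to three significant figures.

15100 days

Retardation factor R = 1 + ρ_b·K_d/n = 1 + 1.96 × 8.3/0.21 = 78.47.
Sorption retards both mechanisms: v_R = v/R = 0.02982 m/day, D_R = D/R = 0.003097 m²/day.
Peak time from v_R²t² + 2D_R t − x² = 0: t = (√(D_R² + v_R²x²) − D_R)/v_R².
√(D_R² + v_R²x²) = √(0.003097² + 0.02982² × 451²) = 13.45; v_R² = 0.0008892.
t = (13.45 − 0.003097)/0.0008892 = 15100 days.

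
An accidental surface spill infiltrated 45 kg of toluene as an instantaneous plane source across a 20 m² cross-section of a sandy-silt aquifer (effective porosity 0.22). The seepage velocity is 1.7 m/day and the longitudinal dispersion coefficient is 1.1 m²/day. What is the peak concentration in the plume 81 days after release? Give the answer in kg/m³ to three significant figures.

The peak of an instantaneous 1D plume sits at x = vt; there the Gaussian factor is 1 and C_max = M/(n_e·A·√(4πDt)), where n_e·A is the pore area the mass is dissolved in.
√(4πDt) = √(4π × 1.1 × 81) = 33.46 m, so C_max = 45/(0.22 × 20 × 33.46) = 0.306 kg/m³.

0.306 kg/m³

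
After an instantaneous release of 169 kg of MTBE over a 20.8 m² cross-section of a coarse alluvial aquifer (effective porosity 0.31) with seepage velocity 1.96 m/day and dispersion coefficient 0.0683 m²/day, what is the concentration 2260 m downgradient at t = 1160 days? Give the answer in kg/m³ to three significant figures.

0.463 kg/m³

For an instantaneous plane source, C(x,t) = M/(n_e·A·√(4πDt)) · exp(−(x−vt)²/(4Dt)), with n_e·A the pore (flow) area.
Plume center vt = 1.96 × 1160 = 2273.6 m, so the well at 2260 m is 13.6 m upgradient of the peak.
√(4πDt) = 31.55 m, giving peak height M/(n_e·A·√(4πDt)) = 169/(0.31 × 20.8 × 31.55) = 0.8307 kg/m³.
(x−vt)²/(4Dt) = (-13.6)²/(4 × 0.0683 × 1160) = 0.5836; exp(−0.5836) = 0.5579.
C = 0.8307 × 0.5579 = 0.463 kg/m³.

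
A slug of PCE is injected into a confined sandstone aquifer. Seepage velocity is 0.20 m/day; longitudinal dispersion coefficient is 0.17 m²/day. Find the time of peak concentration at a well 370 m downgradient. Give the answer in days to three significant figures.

1850 days

For the 1D instantaneous-source solution, setting ∂C/∂t = 0 at fixed x gives v²t² + 2Dt − x² = 0, so t = (√(D² + v²x²) − D)/v².
√(D² + v²x²) = √(0.17² + 0.20² × 370²) = 74.00; v² = 0.04.
t = (74.00 − 0.17)/0.04 = 1850 days (vs. the pure-advection estimate x/v = 1850 d).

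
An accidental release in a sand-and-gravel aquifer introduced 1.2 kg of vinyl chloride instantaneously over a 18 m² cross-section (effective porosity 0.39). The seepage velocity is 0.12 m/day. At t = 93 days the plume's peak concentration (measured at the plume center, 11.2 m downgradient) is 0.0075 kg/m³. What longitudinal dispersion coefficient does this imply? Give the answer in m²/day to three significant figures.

0.445 m²/day

At the plume center C_max = M/(n_e·A·√(4πDt)), so D = M²/(4πt·(n_e·A·C_max)²).
n_e·A·C_max = 0.39 × 18 × 0.0075 = 0.05265 kg/m.
D = 1.2²/(4π × 93 × 0.05265²) = 0.445 m²/day.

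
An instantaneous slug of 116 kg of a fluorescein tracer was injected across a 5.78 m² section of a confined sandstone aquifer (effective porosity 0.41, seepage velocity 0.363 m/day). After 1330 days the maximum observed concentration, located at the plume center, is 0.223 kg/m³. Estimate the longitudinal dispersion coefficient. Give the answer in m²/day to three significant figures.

At the plume center C_max = M/(n_e·A·√(4πDt)), so D = M²/(4πt·(n_e·A·C_max)²).
n_e·A·C_max = 0.41 × 5.78 × 0.223 = 0.5285 kg/m.
D = 116²/(4π × 1330 × 0.5285²) = 2.88 m²/day.

2.88 m²/day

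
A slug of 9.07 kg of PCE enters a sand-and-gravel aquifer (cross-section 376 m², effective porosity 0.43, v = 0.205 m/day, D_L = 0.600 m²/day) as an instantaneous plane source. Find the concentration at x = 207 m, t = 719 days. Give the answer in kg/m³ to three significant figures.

9.72e-05 kg/m³

For an instantaneous plane source, C(x,t) = M/(n_e·A·√(4πDt)) · exp(−(x−vt)²/(4Dt)), with n_e·A the pore (flow) area.
Plume center vt = 0.205 × 719 = 147.395 m, so the well at 207 m is 59.605 m downgradient of the peak.
√(4πDt) = 73.63 m, giving peak height M/(n_e·A·√(4πDt)) = 9.07/(0.43 × 376 × 73.63) = 0.0007619 kg/m³.
(x−vt)²/(4Dt) = (59.605)²/(4 × 0.600 × 719) = 2.059; exp(−2.059) = 0.1276.
C = 0.0007619 × 0.1276 = 9.72e-05 kg/m³.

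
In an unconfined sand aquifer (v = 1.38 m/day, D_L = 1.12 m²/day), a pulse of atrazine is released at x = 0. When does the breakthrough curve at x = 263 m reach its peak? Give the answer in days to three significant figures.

190 days

For the 1D instantaneous-source solution, setting ∂C/∂t = 0 at fixed x gives v²t² + 2Dt − x² = 0, so t = (√(D² + v²x²) − D)/v².
√(D² + v²x²) = √(1.12² + 1.38² × 263²) = 362.9; v² = 1.9044.
t = (362.9 − 1.12)/1.9044 = 190 days (vs. the pure-advection estimate x/v = 191 d).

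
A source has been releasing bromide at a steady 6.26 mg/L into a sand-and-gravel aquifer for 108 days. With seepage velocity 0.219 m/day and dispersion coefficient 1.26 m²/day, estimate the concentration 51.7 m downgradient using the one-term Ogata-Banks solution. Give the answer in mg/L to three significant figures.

0.279 mg/L

For a continuous step input, C/C₀ ≈ ½·erfc((x−vt)/(2√(Dt))).
vt = 0.219 × 108 = 23.652 m and 2√(Dt) = 2√(1.26 × 108) = 23.33 m.
Argument (x−vt)/(2√(Dt)) = (51.7 − 23.652)/23.33 = 1.202; ½·erfc(1.202) = 0.04458.
C = 6.26 × 0.04458 = 0.279 mg/L.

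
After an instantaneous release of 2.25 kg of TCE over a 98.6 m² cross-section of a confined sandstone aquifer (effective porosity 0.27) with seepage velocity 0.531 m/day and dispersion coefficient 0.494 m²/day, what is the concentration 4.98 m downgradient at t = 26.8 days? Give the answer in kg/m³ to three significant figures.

0.00130 kg/m³

For an instantaneous plane source, C(x,t) = M/(n_e·A·√(4πDt)) · exp(−(x−vt)²/(4Dt)), with n_e·A the pore (flow) area.
Plume center vt = 0.531 × 26.8 = 14.2308 m, so the well at 4.98 m is 9.2508 m upgradient of the peak.
√(4πDt) = 12.90 m, giving peak height M/(n_e·A·√(4πDt)) = 2.25/(0.27 × 98.6 × 12.90) = 0.006552 kg/m³.
(x−vt)²/(4Dt) = (-9.2508)²/(4 × 0.494 × 26.8) = 1.616; exp(−1.616) = 0.1987.
C = 0.006552 × 0.1987 = 0.00130 kg/m³.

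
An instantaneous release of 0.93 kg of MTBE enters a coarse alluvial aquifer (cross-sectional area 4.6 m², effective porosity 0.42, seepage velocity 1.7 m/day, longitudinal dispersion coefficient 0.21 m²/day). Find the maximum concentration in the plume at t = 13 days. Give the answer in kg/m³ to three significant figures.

0.0822 kg/m³

The peak of an instantaneous 1D plume sits at x = vt; there the Gaussian factor is 1 and C_max = M/(n_e·A·√(4πDt)), where n_e·A is the pore area the mass is dissolved in.
√(4πDt) = √(4π × 0.21 × 13) = 5.857 m, so C_max = 0.93/(0.42 × 4.6 × 5.857) = 0.0822 kg/m³.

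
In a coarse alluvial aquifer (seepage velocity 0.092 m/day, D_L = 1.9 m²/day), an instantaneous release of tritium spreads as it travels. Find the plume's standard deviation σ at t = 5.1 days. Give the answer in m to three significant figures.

Dispersive spreading gives a Gaussian with σ² = 2Dt; advection only shifts the center.
σ = √(2 × 1.9 × 5.1) = 4.40 m.

4.40 m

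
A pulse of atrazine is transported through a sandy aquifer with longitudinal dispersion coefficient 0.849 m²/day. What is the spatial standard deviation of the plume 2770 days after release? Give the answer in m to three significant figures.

68.6 m

Dispersive spreading gives a Gaussian with σ² = 2Dt; advection only shifts the center.
σ = √(2 × 0.849 × 2770) = 68.6 m.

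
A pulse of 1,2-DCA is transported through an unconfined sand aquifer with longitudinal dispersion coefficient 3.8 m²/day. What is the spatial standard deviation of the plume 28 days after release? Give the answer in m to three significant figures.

14.6 m

Dispersive spreading gives a Gaussian with σ² = 2Dt; advection only shifts the center.
σ = √(2 × 3.8 × 28) = 14.6 m.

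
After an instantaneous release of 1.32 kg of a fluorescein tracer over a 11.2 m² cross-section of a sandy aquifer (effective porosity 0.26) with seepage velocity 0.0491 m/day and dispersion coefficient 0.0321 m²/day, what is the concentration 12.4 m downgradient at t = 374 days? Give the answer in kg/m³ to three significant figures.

0.0176 kg/m³

For an instantaneous plane source, C(x,t) = M/(n_e·A·√(4πDt)) · exp(−(x−vt)²/(4Dt)), with n_e·A the pore (flow) area.
Plume center vt = 0.0491 × 374 = 18.3634 m, so the well at 12.4 m is 5.9634 m upgradient of the peak.
√(4πDt) = 12.28 m, giving peak height M/(n_e·A·√(4πDt)) = 1.32/(0.26 × 11.2 × 12.28) = 0.03691 kg/m³.
(x−vt)²/(4Dt) = (-5.9634)²/(4 × 0.0321 × 374) = 0.7405; exp(−0.7405) = 0.4769.
C = 0.03691 × 0.4769 = 0.0176 kg/m³.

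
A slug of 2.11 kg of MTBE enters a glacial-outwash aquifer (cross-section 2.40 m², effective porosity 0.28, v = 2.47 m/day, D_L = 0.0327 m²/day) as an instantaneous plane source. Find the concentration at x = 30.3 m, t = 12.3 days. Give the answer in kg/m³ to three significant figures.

For an instantaneous plane source, C(x,t) = M/(n_e·A·√(4πDt)) · exp(−(x−vt)²/(4Dt)), with n_e·A the pore (flow) area.
Plume center vt = 2.47 × 12.3 = 30.381 m, so the well at 30.3 m is 0.081 m upgradient of the peak.
√(4πDt) = 2.248 m, giving peak height M/(n_e·A·√(4πDt)) = 2.11/(0.28 × 2.40 × 2.248) = 1.397 kg/m³.
(x−vt)²/(4Dt) = (-0.081)²/(4 × 0.0327 × 12.3) = 0.004078; exp(−0.004078) = 0.9959.
C = 1.397 × 0.9959 = 1.39 kg/m³.

1.39 kg/m³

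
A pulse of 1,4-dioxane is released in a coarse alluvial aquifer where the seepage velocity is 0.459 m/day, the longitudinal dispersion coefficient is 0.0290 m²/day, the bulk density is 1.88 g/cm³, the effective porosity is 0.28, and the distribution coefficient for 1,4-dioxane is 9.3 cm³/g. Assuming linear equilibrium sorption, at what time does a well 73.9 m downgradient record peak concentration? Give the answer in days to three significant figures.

Retardation factor R = 1 + ρ_b·K_d/n = 1 + 1.88 × 9.3/0.28 = 63.44.
Sorption retards both mechanisms: v_R = v/R = 0.007235 m/day, D_R = D/R = 0.0004571 m²/day.
Peak time from v_R²t² + 2D_R t − x² = 0: t = (√(D_R² + v_R²x²) − D_R)/v_R².
√(D_R² + v_R²x²) = √(0.0004571² + 0.007235² × 73.9²) = 0.5347; v_R² = 5.235e-05.
t = (0.5347 − 0.0004571)/5.235e-05 = 10200 days.

10200 days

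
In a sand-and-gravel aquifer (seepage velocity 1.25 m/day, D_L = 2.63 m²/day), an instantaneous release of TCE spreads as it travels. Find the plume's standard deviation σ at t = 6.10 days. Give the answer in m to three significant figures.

Dispersive spreading gives a Gaussian with σ² = 2Dt; advection only shifts the center.
σ = √(2 × 2.63 × 6.10) = 5.66 m.

5.66 m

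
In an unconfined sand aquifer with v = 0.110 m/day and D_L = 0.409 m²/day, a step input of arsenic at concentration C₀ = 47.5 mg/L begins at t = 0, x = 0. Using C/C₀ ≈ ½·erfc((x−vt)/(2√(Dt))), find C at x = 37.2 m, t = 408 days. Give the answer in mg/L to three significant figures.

31.5 mg/L

For a continuous step input, C/C₀ ≈ ½·erfc((x−vt)/(2√(Dt))).
vt = 0.110 × 408 = 44.88 m and 2√(Dt) = 2√(0.409 × 408) = 25.84 m.
Argument (x−vt)/(2√(Dt)) = (37.2 − 44.88)/25.84 = -0.2972; ½·erfc(-0.2972) = 0.6629.
C = 47.5 × 0.6629 = 31.5 mg/L.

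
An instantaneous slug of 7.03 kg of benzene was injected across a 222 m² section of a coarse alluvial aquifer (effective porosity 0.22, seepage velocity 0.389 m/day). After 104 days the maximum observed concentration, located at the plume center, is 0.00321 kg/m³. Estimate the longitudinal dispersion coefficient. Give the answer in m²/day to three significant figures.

At the plume center C_max = M/(n_e·A·√(4πDt)), so D = M²/(4πt·(n_e·A·C_max)²).
n_e·A·C_max = 0.22 × 222 × 0.00321 = 0.1568 kg/m.
D = 7.03²/(4π × 104 × 0.1568²) = 1.54 m²/day.

1.54 m²/day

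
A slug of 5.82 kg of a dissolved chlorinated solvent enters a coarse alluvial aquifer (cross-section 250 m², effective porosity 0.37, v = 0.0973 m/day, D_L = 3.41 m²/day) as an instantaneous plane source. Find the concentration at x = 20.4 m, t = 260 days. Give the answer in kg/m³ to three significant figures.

0.000592 kg/m³

For an instantaneous plane source, C(x,t) = M/(n_e·A·√(4πDt)) · exp(−(x−vt)²/(4Dt)), with n_e·A the pore (flow) area.
Plume center vt = 0.0973 × 260 = 25.298 m, so the well at 20.4 m is 4.898 m upgradient of the peak.
√(4πDt) = 105.6 m, giving peak height M/(n_e·A·√(4πDt)) = 5.82/(0.37 × 250 × 105.6) = 0.0005958 kg/m³.
(x−vt)²/(4Dt) = (-4.898)²/(4 × 3.41 × 260) = 0.006765; exp(−0.006765) = 0.9933.
C = 0.0005958 × 0.9933 = 0.000592 kg/m³.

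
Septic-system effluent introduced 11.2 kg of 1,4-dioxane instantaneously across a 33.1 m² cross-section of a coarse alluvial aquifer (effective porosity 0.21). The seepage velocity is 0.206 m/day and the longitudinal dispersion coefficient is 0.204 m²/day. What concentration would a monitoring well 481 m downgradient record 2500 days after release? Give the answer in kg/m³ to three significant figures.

For an instantaneous plane source, C(x,t) = M/(n_e·A·√(4πDt)) · exp(−(x−vt)²/(4Dt)), with n_e·A the pore (flow) area.
Plume center vt = 0.206 × 2500 = 515 m, so the well at 481 m is 34 m upgradient of the peak.
√(4πDt) = 80.06 m, giving peak height M/(n_e·A·√(4πDt)) = 11.2/(0.21 × 33.1 × 80.06) = 0.02013 kg/m³.
(x−vt)²/(4Dt) = (-34)²/(4 × 0.204 × 2500) = 0.5667; exp(−0.5667) = 0.5674.
C = 0.02013 × 0.5674 = 0.0114 kg/m³.

0.0114 kg/m³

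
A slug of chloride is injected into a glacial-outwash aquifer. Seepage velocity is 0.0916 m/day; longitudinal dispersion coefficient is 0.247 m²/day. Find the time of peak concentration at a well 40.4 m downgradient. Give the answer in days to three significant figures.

For the 1D instantaneous-source solution, setting ∂C/∂t = 0 at fixed x gives v²t² + 2Dt − x² = 0, so t = (√(D² + v²x²) − D)/v².
√(D² + v²x²) = √(0.247² + 0.0916² × 40.4²) = 3.709; v² = 0.00839056.
t = (3.709 − 0.247)/0.00839056 = 413 days (vs. the pure-advection estimate x/v = 441 d).

413 days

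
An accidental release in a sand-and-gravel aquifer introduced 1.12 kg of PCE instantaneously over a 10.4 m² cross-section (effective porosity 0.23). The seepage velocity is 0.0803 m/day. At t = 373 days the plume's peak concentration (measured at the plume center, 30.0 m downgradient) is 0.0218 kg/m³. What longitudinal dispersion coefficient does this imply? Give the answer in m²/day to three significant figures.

0.0984 m²/day

At the plume center C_max = M/(n_e·A·√(4πDt)), so D = M²/(4πt·(n_e·A·C_max)²).
n_e·A·C_max = 0.23 × 10.4 × 0.0218 = 0.05215 kg/m.
D = 1.12²/(4π × 373 × 0.05215²) = 0.0984 m²/day.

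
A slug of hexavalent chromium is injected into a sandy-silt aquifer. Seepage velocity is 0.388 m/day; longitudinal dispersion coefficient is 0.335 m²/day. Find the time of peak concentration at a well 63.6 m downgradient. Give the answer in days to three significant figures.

162 days

For the 1D instantaneous-source solution, setting ∂C/∂t = 0 at fixed x gives v²t² + 2Dt − x² = 0, so t = (√(D² + v²x²) − D)/v².
√(D² + v²x²) = √(0.335² + 0.388² × 63.6²) = 24.68; v² = 0.150544.
t = (24.68 − 0.335)/0.150544 = 162 days (vs. the pure-advection estimate x/v = 164 d).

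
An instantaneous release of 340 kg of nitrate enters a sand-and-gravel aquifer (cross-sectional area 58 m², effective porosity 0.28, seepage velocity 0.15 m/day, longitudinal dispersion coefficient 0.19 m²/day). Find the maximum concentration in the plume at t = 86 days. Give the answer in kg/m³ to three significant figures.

1.46 kg/m³

The peak of an instantaneous 1D plume sits at x = vt; there the Gaussian factor is 1 and C_max = M/(n_e·A·√(4πDt)), where n_e·A is the pore area the mass is dissolved in.
√(4πDt) = √(4π × 0.19 × 86) = 14.33 m, so C_max = 340/(0.28 × 58 × 14.33) = 1.46 kg/m³.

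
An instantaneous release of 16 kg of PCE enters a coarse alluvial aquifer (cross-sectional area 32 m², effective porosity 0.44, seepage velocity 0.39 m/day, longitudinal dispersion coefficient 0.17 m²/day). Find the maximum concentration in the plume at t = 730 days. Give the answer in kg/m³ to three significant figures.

0.0288 kg/m³

The peak of an instantaneous 1D plume sits at x = vt; there the Gaussian factor is 1 and C_max = M/(n_e·A·√(4πDt)), where n_e·A is the pore area the mass is dissolved in.
√(4πDt) = √(4π × 0.17 × 730) = 39.49 m, so C_max = 16/(0.44 × 32 × 39.49) = 0.0288 kg/m³.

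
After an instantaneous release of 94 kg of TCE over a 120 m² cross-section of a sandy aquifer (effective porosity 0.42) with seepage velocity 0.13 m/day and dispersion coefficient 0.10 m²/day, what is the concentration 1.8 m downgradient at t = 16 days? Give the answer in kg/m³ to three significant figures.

0.411 kg/m³

For an instantaneous plane source, C(x,t) = M/(n_e·A·√(4πDt)) · exp(−(x−vt)²/(4Dt)), with n_e·A the pore (flow) area.
Plume center vt = 0.13 × 16 = 2.08 m, so the well at 1.8 m is 0.28 m upgradient of the peak.
√(4πDt) = 4.484 m, giving peak height M/(n_e·A·√(4πDt)) = 94/(0.42 × 120 × 4.484) = 0.4159 kg/m³.
(x−vt)²/(4Dt) = (-0.28)²/(4 × 0.10 × 16) = 0.01225; exp(−0.01225) = 0.9878.
C = 0.4159 × 0.9878 = 0.411 kg/m³.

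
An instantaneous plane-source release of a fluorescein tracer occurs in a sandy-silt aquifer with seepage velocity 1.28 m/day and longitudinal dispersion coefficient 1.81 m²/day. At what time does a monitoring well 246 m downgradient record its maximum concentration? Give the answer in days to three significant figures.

For the 1D instantaneous-source solution, setting ∂C/∂t = 0 at fixed x gives v²t² + 2Dt − x² = 0, so t = (√(D² + v²x²) − D)/v².
√(D² + v²x²) = √(1.81² + 1.28² × 246²) = 314.9; v² = 1.6384.
t = (314.9 − 1.81)/1.6384 = 191 days (vs. the pure-advection estimate x/v = 192 d).

191 days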